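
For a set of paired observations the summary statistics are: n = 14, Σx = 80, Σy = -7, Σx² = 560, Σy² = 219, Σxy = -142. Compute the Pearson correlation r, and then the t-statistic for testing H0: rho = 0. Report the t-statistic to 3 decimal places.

S_xy = nΣxy − ΣxΣy = 14·(-142) − 80·(-7) = -1988 − (-560) = -1428
S_xx = nΣx² − (Σx)² = 14·560 − 80² = 7840 − 6400 = 1440
S_yy = nΣy² − (Σy)² = 14·219 − (-7)² = 3066 − 49 = 3017
r = S_xy / √(S_xx·S_yy) = -1428 / √(1440·3017) = -1428 / √4344480 = -1428 / 2084.3416 = -0.6851
t = r·√(n−2)/√(1−r²) = -0.6851·√12 / √(1−0.469362) = -2.373256 / 0.728449 = -3.258

-3.258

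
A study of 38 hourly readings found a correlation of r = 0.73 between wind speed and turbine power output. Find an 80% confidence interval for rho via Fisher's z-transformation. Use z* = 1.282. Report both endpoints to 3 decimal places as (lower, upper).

(0.612, 0.816)

z_r = atanh(0.73) = 0.928727;  SE = 1/√(n−3) = 1/√35 = 0.169031
z-limits: 0.928727 ± 1.282·0.169031 = 0.928727 ± 0.216698 = [0.712029, 1.145425]
ρ-limits: (tanh 0.712029, tanh 1.145425) = (0.612, 0.816)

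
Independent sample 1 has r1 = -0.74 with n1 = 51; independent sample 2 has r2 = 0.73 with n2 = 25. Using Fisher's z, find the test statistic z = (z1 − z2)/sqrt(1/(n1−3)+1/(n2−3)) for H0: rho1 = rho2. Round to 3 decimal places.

Fisher z-transforms: z1 = atanh(-0.74) = -0.950479, z2 = atanh(0.73) = 0.928727; difference d = -1.879206
Var(d) = 1/48 + 1/22 = 0.0208333 + 0.0454545 = 0.0662878
z = d/√Var(d) = -1.879206 / √0.0662878 = -1.879206 / 0.257464 = -7.299

-7.299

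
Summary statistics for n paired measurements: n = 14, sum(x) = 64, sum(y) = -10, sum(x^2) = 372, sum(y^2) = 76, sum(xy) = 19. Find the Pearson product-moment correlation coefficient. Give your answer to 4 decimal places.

0.8751

S_xy = nΣxy − ΣxΣy = 14·19 − 64·(-10) = 266 − (-640) = 906
S_xx = nΣx² − (Σx)² = 14·372 − 64² = 5208 − 4096 = 1112
S_yy = nΣy² − (Σy)² = 14·76 − (-10)² = 1064 − 100 = 964
r = S_xy / √(S_xx·S_yy) = 906 / √(1112·964) = 906 / √1071968 = 906 / 1035.3589 = 0.8751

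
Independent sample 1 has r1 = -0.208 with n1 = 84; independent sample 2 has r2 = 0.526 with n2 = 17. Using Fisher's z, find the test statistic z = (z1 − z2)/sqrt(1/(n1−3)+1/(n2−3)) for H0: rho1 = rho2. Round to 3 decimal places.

Fisher z-transforms: z1 = atanh(-0.208) = -0.211080, z2 = atanh(0.526) = 0.584599; difference d = -0.795679
Var(d) = 1/81 + 1/14 = 0.0123457 + 0.0714286 = 0.0837743
z = d/√Var(d) = -0.795679 / √0.0837743 = -0.795679 / 0.289438 = -2.749

-2.749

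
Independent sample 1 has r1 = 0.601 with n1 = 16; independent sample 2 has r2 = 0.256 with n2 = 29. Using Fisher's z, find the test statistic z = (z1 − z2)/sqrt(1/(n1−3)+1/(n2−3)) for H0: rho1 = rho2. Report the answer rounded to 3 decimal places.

Fisher z-transforms: z1 = atanh(0.601) = 0.694711, z2 = atanh(0.256) = 0.261823; difference d = 0.432888
Var(d) = 1/13 + 1/26 = 0.0769231 + 0.0384615 = 0.1153846
z = d/√Var(d) = 0.432888 / √0.1153846 = 0.432888 / 0.339683 = 1.274

1.274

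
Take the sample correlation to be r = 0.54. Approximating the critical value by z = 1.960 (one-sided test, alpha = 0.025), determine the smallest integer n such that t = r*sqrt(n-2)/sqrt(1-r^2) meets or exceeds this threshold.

r√(n−2)/√(1−r²) ≥ 1.960  ⇔  n−2 ≥ (1.960)²·(1−r²)/r²
(1−r²)/r² = (1−0.2916)/0.2916 = 2.4294
n ≥ 2 + 3.8416·2.4294 = 2 + 9.3328 = 11.3328
⌈11.3328⌉ = 12

12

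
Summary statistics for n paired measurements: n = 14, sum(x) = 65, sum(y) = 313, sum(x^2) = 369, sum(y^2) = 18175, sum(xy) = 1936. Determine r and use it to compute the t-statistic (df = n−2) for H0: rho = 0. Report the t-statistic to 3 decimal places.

2.323

S_xy = nΣxy − ΣxΣy = 14·1936 − 65·313 = 27104 − 20345 = 6759
S_xx = nΣx² − (Σx)² = 14·369 − 65² = 5166 − 4225 = 941
S_yy = nΣy² − (Σy)² = 14·18175 − 313² = 254450 − 97969 = 156481
r = S_xy / √(S_xx·S_yy) = 6759 / √(941·156481) = 6759 / √147248621 = 6759 / 12134.6043 = 0.5570
t = r·√(n−2)/√(1−r²) = 0.5570·√12 / √(1−0.310249) = 1.929505 / 0.830512 = 2.323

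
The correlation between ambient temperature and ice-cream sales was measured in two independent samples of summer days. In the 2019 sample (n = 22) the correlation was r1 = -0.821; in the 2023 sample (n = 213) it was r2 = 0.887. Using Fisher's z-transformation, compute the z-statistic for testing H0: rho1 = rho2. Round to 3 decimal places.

-10.717

z1 = atanh(-0.821) = -1.159878,  z2 = atanh(0.887) = 1.407678
SE = √(1/(n1−3) + 1/(n2−3)) = √(1/19 + 1/210) = √(0.0526316 + 0.0047619) = √0.0573935 = 0.239569
z = (z1 − z2)/SE = (-1.159878 − 1.407678) / 0.239569 = -2.567556 / 0.239569 = -10.717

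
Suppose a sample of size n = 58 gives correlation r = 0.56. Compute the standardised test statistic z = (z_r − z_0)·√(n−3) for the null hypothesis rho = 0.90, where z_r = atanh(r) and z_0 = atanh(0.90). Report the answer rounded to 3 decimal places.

-6.225

Fisher z: atanh(0.56) = 0.632833, atanh(0.90) = 1.472219
z = (z_r − z_0)·√(n−3) = (0.632833 − 1.472219)·√55 = -0.839386 · 7.416198 = -6.225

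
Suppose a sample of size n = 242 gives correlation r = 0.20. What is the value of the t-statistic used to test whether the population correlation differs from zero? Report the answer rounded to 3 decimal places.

3.162

1 − r² = 1 − 0.0400 = 0.9600;  √(1−r²) = 0.979796
√(n−2) = √240 = 15.491933
t = r·√(n−2)/√(1−r²) = 0.20 · 15.491933 / 0.979796 = 3.162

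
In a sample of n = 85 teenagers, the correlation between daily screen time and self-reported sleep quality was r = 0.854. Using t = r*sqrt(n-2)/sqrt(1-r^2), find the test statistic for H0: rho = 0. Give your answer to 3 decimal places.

14.954

t = r·√(n−2) / √(1−r²) with r = 0.854, n = 85
  = 0.854·√83 / √(1 − 0.729316)
  = 0.854·9.110434 / 0.520273
  = 7.780311 / 0.520273 = 14.954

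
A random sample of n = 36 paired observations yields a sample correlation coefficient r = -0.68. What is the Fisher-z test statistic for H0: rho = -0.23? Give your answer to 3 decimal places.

z_r = atanh(-0.68) = -0.829114,  z_0 = atanh(-0.23) = -0.234189
SE = 1/√(n−3) = 1/√33 = 0.174078
z = (z_r − z_0)/SE = (-0.829114 − (-0.234189)) / 0.174078 = -0.594925 / 0.174078 = -3.418

-3.418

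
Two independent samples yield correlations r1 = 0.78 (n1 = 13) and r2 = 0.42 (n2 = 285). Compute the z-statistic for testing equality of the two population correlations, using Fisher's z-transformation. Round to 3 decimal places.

1.857

Fisher z-transforms: z1 = atanh(0.78) = 1.045371, z2 = atanh(0.42) = 0.447692; difference d = 0.597679
Var(d) = 1/10 + 1/282 = 0.1000000 + 0.0035461 = 0.1035461
z = d/√Var(d) = 0.597679 / √0.1035461 = 0.597679 / 0.321786 = 1.857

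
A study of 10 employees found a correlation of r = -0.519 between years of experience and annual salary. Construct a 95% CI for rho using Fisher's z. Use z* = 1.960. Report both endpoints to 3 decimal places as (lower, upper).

Fisher z: z_r = atanh(r) = ½·ln((1+(-0.519))/(1−(-0.519))) = -0.574970
SE(z) = 1/√(n−3) = 1/√7 = 0.377964
95% ⇒ z* = 1.960; margin = 1.960·0.377964 = 0.740809
CI on z-scale: (-1.315779, 0.165839)
Back-transform: tanh(-1.315779) = -0.865730, tanh(0.165839) = 0.164335

(-0.866, 0.164)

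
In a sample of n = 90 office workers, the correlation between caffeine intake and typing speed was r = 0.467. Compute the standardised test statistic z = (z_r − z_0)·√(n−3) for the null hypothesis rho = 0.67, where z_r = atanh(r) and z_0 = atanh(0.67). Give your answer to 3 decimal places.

z_r = atanh(0.467) = 0.506227,  z_0 = atanh(0.67) = 0.810743
SE = 1/√(n−3) = 1/√87 = 0.107211
z = (z_r − z_0)/SE = (0.506227 − 0.810743) / 0.107211 = -0.304516 / 0.107211 = -2.840

-2.840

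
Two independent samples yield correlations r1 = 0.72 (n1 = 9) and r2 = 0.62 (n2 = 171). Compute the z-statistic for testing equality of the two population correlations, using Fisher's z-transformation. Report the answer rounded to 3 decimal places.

Fisher z-transforms: z1 = atanh(0.72) = 0.907645, z2 = atanh(0.62) = 0.725005; difference d = 0.182640
Var(d) = 1/6 + 1/168 = 0.1666667 + 0.0059524 = 0.1726191
z = d/√Var(d) = 0.182640 / √0.1726191 = 0.182640 / 0.415475 = 0.440

0.440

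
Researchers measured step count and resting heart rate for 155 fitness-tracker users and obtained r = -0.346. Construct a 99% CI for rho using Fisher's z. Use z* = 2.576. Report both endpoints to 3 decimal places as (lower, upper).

z_r = atanh(-0.346) = -0.360893;  SE = 1/√(n−3) = 1/√152 = 0.081111
z-limits: -0.360893 ± 2.576·0.081111 = -0.360893 ± 0.208942 = [-0.569835, -0.151951]
ρ-limits: (tanh -0.569835, tanh -0.151951) = (-0.515, -0.151)

(-0.515, -0.151)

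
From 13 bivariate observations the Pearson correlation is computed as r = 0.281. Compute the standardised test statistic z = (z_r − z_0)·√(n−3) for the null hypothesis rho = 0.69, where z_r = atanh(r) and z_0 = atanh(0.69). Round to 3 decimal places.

Fisher z: atanh(0.281) = 0.288767, atanh(0.69) = 0.847956
z = (z_r − z_0)·√(n−3) = (0.288767 − 0.847956)·√10 = -0.559189 · 3.162278 = -1.768

-1.768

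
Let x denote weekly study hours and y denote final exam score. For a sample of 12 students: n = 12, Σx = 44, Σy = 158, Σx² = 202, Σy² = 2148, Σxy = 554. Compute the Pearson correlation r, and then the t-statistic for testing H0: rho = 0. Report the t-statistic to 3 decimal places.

Numerator: nΣxy − (Σx)(Σy) = 12·554 − (44)(158) = -304
Denominator: √[(nΣx²−(Σx)²)(nΣy²−(Σy)²)]
  nΣx²−(Σx)² = 12·202 − 1936 = 488;  nΣy²−(Σy)² = 12·2148 − 24964 = 812
  √(488·812) = √396256 = 629.4887
r = -304 / 629.4887 = -0.4829
t = r·√(n−2)/√(1−r²) = -0.4829·√10 / √(1−0.233192) = -1.527064 / 0.875676 = -1.744

-1.744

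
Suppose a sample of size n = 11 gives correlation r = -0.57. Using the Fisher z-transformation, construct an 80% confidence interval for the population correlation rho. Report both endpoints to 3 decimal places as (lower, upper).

(-0.801, -0.192)

z_r = atanh(-0.57) = -0.647523;  SE = 1/√(n−3) = 1/√8 = 0.353553
z-limits: -0.647523 ± 1.282·0.353553 = -0.647523 ± 0.453255 = [-1.100778, -0.194268]
ρ-limits: (tanh -1.100778, tanh -0.194268) = (-0.801, -0.192)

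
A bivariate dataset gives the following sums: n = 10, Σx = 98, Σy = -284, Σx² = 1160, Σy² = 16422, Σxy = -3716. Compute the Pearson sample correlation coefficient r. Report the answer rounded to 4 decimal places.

-0.7223

S_xy = nΣxy − ΣxΣy = 10·(-3716) − 98·(-284) = -37160 − (-27832) = -9328
S_xx = nΣx² − (Σx)² = 10·1160 − 98² = 11600 − 9604 = 1996
S_yy = nΣy² − (Σy)² = 10·16422 − (-284)² = 164220 − 80656 = 83564
r = S_xy / √(S_xx·S_yy) = -9328 / √(1996·83564) = -9328 / √166793744 = -9328 / 12914.8652 = -0.7223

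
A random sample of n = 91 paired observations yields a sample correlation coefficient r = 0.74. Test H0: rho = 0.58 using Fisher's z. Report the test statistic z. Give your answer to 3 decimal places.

Fisher z: atanh(0.74) = 0.950479, atanh(0.58) = 0.662463
z = (z_r − z_0)·√(n−3) = (0.950479 − 0.662463)·√88 = 0.288016 · 9.380832 = 2.702

2.702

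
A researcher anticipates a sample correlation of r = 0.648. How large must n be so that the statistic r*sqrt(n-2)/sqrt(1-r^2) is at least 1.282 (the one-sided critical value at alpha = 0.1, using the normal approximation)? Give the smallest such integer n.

5

r√(n−2)/√(1−r²) ≥ 1.282  ⇔  n−2 ≥ (1.282)²·(1−r²)/r²
(1−r²)/r² = (1−0.419904)/0.419904 = 1.3815
n ≥ 2 + 1.643524·1.3815 = 2 + 2.2705 = 4.2705
⌈4.2705⌉ = 5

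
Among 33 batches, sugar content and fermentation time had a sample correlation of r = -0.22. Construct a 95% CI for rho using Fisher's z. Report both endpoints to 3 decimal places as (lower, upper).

Fisher z: z_r = atanh(r) = ½·ln((1+(-0.22))/(1−(-0.22))) = -0.223656
SE(z) = 1/√(n−3) = 1/√30 = 0.182574
95% ⇒ z* = 1.960; margin = 1.960·0.182574 = 0.357845
CI on z-scale: (-0.581501, 0.134189)
Back-transform: tanh(-0.581501) = -0.523756, tanh(0.134189) = 0.133389

(-0.524, 0.133)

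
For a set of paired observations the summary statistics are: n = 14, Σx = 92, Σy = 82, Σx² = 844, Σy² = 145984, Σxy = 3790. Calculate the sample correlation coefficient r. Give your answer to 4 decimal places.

Numerator: nΣxy − (Σx)(Σy) = 14·3790 − (92)(82) = 45516
Denominator: √[(nΣx²−(Σx)²)(nΣy²−(Σy)²)]
  nΣx²−(Σx)² = 14·844 − 8464 = 3352;  nΣy²−(Σy)² = 14·145984 − 6724 = 2037052
  √(3352·2037052) = √6828198304 = 82632.9130
r = 45516 / 82632.9130 = 0.5508

0.5508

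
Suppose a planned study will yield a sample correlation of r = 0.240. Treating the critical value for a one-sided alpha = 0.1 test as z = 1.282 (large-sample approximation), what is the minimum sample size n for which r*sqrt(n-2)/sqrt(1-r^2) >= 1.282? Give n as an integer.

r√(n−2)/√(1−r²) ≥ 1.282  ⇔  n−2 ≥ (1.282)²·(1−r²)/r²
(1−r²)/r² = (1−0.057600)/0.057600 = 16.3611
n ≥ 2 + 1.643524·16.3611 = 2 + 26.8899 = 28.8899
⌈28.8899⌉ = 29

29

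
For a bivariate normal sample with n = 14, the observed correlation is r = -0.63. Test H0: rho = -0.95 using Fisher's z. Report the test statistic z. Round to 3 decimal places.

Fisher z: atanh(-0.63) = -0.741416, atanh(-0.95) = -1.831781
z = (z_r − z_0)·√(n−3) = (-0.741416 − (-1.831781))·√11 = 1.090365 · 3.316625 = 3.616

3.616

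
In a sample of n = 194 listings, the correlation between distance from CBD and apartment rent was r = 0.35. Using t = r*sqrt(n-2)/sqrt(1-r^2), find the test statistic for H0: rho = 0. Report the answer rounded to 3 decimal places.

1 − r² = 1 − 0.1225 = 0.8775;  √(1−r²) = 0.936750
√(n−2) = √192 = 13.856406
t = r·√(n−2)/√(1−r²) = 0.35 · 13.856406 / 0.936750 = 5.177

5.177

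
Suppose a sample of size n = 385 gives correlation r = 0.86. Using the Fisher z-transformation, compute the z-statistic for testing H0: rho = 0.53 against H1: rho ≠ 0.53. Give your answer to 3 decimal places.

Fisher z: atanh(0.86) = 1.293345, atanh(0.53) = 0.590145
z = (z_r − z_0)·√(n−3) = (1.293345 − 0.590145)·√382 = 0.703200 · 19.544820 = 13.744

13.744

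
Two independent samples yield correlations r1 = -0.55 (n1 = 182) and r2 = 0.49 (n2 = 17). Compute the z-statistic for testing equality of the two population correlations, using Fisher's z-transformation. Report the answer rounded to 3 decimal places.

z1 = atanh(-0.55) = -0.618381,  z2 = atanh(0.49) = 0.536060
SE = √(1/(n1−3) + 1/(n2−3)) = √(1/179 + 1/14) = √(0.0055866 + 0.0714286) = √0.0770152 = 0.277516
z = (z1 − z2)/SE = (-0.618381 − 0.536060) / 0.277516 = -1.154441 / 0.277516 = -4.160

-4.160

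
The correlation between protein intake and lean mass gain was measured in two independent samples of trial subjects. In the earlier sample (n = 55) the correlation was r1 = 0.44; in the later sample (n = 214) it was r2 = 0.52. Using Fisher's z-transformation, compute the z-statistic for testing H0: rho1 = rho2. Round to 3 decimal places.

z1 = atanh(0.44) = 0.472231,  z2 = atanh(0.52) = 0.576340
SE = √(1/(n1−3) + 1/(n2−3)) = √(1/52 + 1/211) = √(0.0192308 + 0.0047393) = √0.0239701 = 0.154823
z = (z1 − z2)/SE = (0.472231 − 0.576340) / 0.154823 = -0.104109 / 0.154823 = -0.672

-0.672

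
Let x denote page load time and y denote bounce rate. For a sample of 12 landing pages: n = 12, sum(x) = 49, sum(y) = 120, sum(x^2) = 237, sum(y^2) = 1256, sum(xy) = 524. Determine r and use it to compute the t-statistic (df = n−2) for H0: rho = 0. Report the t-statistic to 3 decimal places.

3.562

Numerator: nΣxy − (Σx)(Σy) = 12·524 − (49)(120) = 408
Denominator: √[(nΣx²−(Σx)²)(nΣy²−(Σy)²)]
  nΣx²−(Σx)² = 12·237 − 2401 = 443;  nΣy²−(Σy)² = 12·1256 − 14400 = 672
  √(443·672) = √297696 = 545.6152
r = 408 / 545.6152 = 0.7478
t = r·√(n−2)/√(1−r²) = 0.7478·√10 / √(1−0.559205) = 2.364751 / 0.663924 = 3.562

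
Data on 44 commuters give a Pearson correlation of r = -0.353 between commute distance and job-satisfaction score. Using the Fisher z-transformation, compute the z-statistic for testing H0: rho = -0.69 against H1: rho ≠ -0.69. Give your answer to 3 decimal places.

z_r = atanh(-0.353) = -0.368867,  z_0 = atanh(-0.69) = -0.847956
SE = 1/√(n−3) = 1/√41 = 0.156174
z = (z_r − z_0)/SE = (-0.368867 − (-0.847956)) / 0.156174 = 0.479089 / 0.156174 = 3.068

3.068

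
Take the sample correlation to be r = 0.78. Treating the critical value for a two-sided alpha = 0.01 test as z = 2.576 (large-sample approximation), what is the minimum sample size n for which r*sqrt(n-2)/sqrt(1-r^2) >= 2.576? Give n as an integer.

7

Need r·√(n−2)/√(1−r²) ≥ 2.576
√(n−2) ≥ 2.576·√(1−0.6084) / 0.78 = 2.576·0.625780 / 0.78 = 2.0667
n−2 ≥ 4.2712  ⇒  n ≥ 6.2712
Smallest integer n = 7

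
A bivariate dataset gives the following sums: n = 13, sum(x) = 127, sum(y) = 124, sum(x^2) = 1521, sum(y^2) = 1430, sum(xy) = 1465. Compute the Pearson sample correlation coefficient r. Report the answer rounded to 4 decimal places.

0.9634

S_xy = nΣxy − ΣxΣy = 13·1465 − 127·124 = 19045 − 15748 = 3297
S_xx = nΣx² − (Σx)² = 13·1521 − 127² = 19773 − 16129 = 3644
S_yy = nΣy² − (Σy)² = 13·1430 − 124² = 18590 − 15376 = 3214
r = S_xy / √(S_xx·S_yy) = 3297 / √(3644·3214) = 3297 / √11711816 = 3297 / 3422.2531 = 0.9634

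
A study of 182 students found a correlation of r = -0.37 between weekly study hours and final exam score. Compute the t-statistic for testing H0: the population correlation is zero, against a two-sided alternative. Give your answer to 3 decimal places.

1 − r² = 1 − 0.1369 = 0.8631;  √(1−r²) = 0.929032
√(n−2) = √180 = 13.416408
t = r·√(n−2)/√(1−r²) = -0.37 · 13.416408 / 0.929032 = -5.343

-5.343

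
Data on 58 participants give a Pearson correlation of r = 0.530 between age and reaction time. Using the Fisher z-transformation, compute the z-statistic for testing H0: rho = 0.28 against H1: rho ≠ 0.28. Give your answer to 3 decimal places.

2.243

Fisher z: atanh(0.530) = 0.590145, atanh(0.28) = 0.287682
z = (z_r − z_0)·√(n−3) = (0.590145 − 0.287682)·√55 = 0.302463 · 7.416198 = 2.243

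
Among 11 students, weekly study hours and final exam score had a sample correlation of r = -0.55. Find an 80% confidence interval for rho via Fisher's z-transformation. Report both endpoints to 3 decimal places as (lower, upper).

(-0.790, -0.164)

Fisher z: z_r = atanh(r) = ½·ln((1+(-0.55))/(1−(-0.55))) = -0.618381
SE(z) = 1/√(n−3) = 1/√8 = 0.353553
80% ⇒ z* = 1.282; margin = 1.282·0.353553 = 0.453255
CI on z-scale: (-1.071636, -0.165126)
Back-transform: tanh(-1.071636) = -0.790077, tanh(-0.165126) = -0.163641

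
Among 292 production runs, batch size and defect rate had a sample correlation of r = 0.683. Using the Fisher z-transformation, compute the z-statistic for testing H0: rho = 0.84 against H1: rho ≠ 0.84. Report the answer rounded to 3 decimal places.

Fisher z: atanh(0.683) = 0.834716, atanh(0.84) = 1.221174
z = (z_r − z_0)·√(n−3) = (0.834716 − 1.221174)·√289 = -0.386458 · 17.000000 = -6.570

-6.570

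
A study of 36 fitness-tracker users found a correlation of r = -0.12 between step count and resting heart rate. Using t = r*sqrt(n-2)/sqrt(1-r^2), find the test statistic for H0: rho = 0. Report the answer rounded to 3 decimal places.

-0.705

t = r·√(n−2) / √(1−r²) with r = -0.12, n = 36
  = -0.12·√34 / √(1 − 0.0144)
  = -0.12·5.830952 / 0.992774
  = -0.699714 / 0.992774 = -0.705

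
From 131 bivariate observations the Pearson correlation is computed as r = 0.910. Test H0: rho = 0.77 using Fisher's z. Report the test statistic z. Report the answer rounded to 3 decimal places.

Fisher z: atanh(0.910) = 1.527524, atanh(0.77) = 1.020328
z = (z_r − z_0)·√(n−3) = (1.527524 − 1.020328)·√128 = 0.507196 · 11.313708 = 5.738

5.738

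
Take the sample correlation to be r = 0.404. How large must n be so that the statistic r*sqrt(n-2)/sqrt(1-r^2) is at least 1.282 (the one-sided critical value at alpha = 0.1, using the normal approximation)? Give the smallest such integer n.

Need r·√(n−2)/√(1−r²) ≥ 1.282
√(n−2) ≥ 1.282·√(1−0.163216) / 0.404 = 1.282·0.914759 / 0.404 = 2.9028
n−2 ≥ 8.4262  ⇒  n ≥ 10.4262
Smallest integer n = 11

11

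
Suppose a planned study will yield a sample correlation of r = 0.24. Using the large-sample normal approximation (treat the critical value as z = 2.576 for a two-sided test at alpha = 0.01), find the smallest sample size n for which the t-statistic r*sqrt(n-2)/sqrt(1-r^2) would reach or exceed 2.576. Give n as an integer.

r√(n−2)/√(1−r²) ≥ 2.576  ⇔  n−2 ≥ (2.576)²·(1−r²)/r²
(1−r²)/r² = (1−0.0576)/0.0576 = 16.3611
n ≥ 2 + 6.635776·16.3611 = 2 + 108.5686 = 110.5686
⌈110.5686⌉ = 111

111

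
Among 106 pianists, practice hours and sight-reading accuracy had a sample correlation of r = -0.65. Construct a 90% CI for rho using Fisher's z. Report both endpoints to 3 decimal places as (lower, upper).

(-0.734, -0.546)

z_r = atanh(-0.65) = -0.775299;  SE = 1/√(n−3) = 1/√103 = 0.098533
z-limits: -0.775299 ± 1.645·0.098533 = -0.775299 ± 0.162087 = [-0.937386, -0.613212]
ρ-limits: (tanh -0.937386, tanh -0.613212) = (-0.734, -0.546)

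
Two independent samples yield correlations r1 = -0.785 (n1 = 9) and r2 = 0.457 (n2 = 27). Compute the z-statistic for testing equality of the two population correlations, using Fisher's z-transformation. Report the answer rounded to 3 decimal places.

Fisher z-transforms: z1 = atanh(-0.785) = -1.058268, z2 = atanh(0.457) = 0.493513; difference d = -1.551781
Var(d) = 1/6 + 1/24 = 0.1666667 + 0.0416667 = 0.2083334
z = d/√Var(d) = -1.551781 / √0.2083334 = -1.551781 / 0.456436 = -3.400

-3.400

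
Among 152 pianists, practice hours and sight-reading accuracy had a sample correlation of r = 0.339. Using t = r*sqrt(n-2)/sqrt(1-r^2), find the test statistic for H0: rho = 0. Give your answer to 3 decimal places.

4.413

t = r·√(n−2) / √(1−r²) with r = 0.339, n = 152
  = 0.339·√150 / √(1 − 0.114921)
  = 0.339·12.247449 / 0.940786
  = 4.151885 / 0.940786 = 4.413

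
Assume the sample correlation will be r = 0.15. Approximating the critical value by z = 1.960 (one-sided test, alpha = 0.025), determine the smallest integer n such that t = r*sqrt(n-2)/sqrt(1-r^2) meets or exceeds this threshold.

Need r·√(n−2)/√(1−r²) ≥ 1.960
√(n−2) ≥ 1.960·√(1−0.0225) / 0.15 = 1.960·0.988686 / 0.15 = 12.9188
n−2 ≥ 166.8954  ⇒  n ≥ 168.8954
Smallest integer n = 169

169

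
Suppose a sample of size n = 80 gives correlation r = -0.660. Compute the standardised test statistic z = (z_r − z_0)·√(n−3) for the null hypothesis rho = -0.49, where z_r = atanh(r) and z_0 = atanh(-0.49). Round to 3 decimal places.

-2.253

Fisher z: atanh(-0.660) = -0.792814, atanh(-0.49) = -0.536060
z = (z_r − z_0)·√(n−3) = (-0.792814 − (-0.536060))·√77 = -0.256754 · 8.774964 = -2.253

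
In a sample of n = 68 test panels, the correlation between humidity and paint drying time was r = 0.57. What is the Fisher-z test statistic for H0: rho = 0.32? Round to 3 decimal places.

z_r = atanh(0.57) = 0.647523,  z_0 = atanh(0.32) = 0.331647
SE = 1/√(n−3) = 1/√65 = 0.124035
z = (z_r − z_0)/SE = (0.647523 − 0.331647) / 0.124035 = 0.315876 / 0.124035 = 2.547

2.547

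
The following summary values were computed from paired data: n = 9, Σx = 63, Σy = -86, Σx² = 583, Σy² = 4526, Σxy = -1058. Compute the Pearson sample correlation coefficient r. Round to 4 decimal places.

S_xy = nΣxy − ΣxΣy = 9·(-1058) − 63·(-86) = -9522 − (-5418) = -4104
S_xx = nΣx² − (Σx)² = 9·583 − 63² = 5247 − 3969 = 1278
S_yy = nΣy² − (Σy)² = 9·4526 − (-86)² = 40734 − 7396 = 33338
r = S_xy / √(S_xx·S_yy) = -4104 / √(1278·33338) = -4104 / √42605964 = -4104 / 6527.3244 = -0.6287

-0.6287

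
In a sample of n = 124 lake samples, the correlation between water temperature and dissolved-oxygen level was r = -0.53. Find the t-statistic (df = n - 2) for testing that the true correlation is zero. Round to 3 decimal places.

-6.903

1 − r² = 1 − 0.2809 = 0.7191;  √(1−r²) = 0.847998
√(n−2) = √122 = 11.045361
t = r·√(n−2)/√(1−r²) = -0.53 · 11.045361 / 0.847998 = -6.903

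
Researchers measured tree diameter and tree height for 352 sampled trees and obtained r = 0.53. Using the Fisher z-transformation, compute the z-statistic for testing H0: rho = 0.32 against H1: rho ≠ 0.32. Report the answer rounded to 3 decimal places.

z_r = atanh(0.53) = 0.590145,  z_0 = atanh(0.32) = 0.331647
SE = 1/√(n−3) = 1/√349 = 0.053529
z = (z_r − z_0)/SE = (0.590145 − 0.331647) / 0.053529 = 0.258498 / 0.053529 = 4.829

4.829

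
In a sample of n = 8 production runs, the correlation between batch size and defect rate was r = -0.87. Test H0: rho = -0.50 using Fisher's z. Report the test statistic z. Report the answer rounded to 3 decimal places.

z_r = atanh(-0.87) = -1.333080,  z_0 = atanh(-0.50) = -0.549306
SE = 1/√(n−3) = 1/√5 = 0.447214
z = (z_r − z_0)/SE = (-1.333080 − (-0.549306)) / 0.447214 = -0.783774 / 0.447214 = -1.753

-1.753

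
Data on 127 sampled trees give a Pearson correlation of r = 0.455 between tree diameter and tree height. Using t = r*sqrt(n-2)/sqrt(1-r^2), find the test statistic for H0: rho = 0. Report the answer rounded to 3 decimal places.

5.713

t = r·√(n−2) / √(1−r²) with r = 0.455, n = 127
  = 0.455·√125 / √(1 − 0.207025)
  = 0.455·11.180340 / 0.890491
  = 5.087055 / 0.890491 = 5.713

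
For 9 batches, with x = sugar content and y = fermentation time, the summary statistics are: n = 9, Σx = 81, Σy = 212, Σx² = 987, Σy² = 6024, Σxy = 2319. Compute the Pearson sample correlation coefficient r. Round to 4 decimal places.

S_xy = nΣxy − ΣxΣy = 9·2319 − 81·212 = 20871 − 17172 = 3699
S_xx = nΣx² − (Σx)² = 9·987 − 81² = 8883 − 6561 = 2322
S_yy = nΣy² − (Σy)² = 9·6024 − 212² = 54216 − 44944 = 9272
r = S_xy / √(S_xx·S_yy) = 3699 / √(2322·9272) = 3699 / √21529584 = 3699 / 4639.9983 = 0.7972

0.7972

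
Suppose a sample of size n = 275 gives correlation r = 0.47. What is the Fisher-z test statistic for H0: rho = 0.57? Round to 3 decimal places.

-2.267

z_r = atanh(0.47) = 0.510070,  z_0 = atanh(0.57) = 0.647523
SE = 1/√(n−3) = 1/√272 = 0.060634
z = (z_r − z_0)/SE = (0.510070 − 0.647523) / 0.060634 = -0.137453 / 0.060634 = -2.267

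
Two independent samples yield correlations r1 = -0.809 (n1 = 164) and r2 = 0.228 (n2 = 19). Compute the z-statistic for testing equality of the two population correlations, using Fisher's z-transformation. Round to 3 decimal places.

-5.174

z1 = atanh(-0.809) = -1.124128,  z2 = atanh(0.228) = 0.232079
SE = √(1/(n1−3) + 1/(n2−3)) = √(1/161 + 1/16) = √(0.0062112 + 0.0625000) = √0.0687112 = 0.262128
z = (z1 − z2)/SE = (-1.124128 − 0.232079) / 0.262128 = -1.356207 / 0.262128 = -5.174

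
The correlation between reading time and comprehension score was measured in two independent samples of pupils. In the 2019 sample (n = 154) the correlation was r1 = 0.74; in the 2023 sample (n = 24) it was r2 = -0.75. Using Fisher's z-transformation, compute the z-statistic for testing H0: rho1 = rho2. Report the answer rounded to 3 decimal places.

8.259

Fisher z-transforms: z1 = atanh(0.74) = 0.950479, z2 = atanh(-0.75) = -0.972955; difference d = 1.923434
Var(d) = 1/151 + 1/21 = 0.0066225 + 0.0476190 = 0.0542415
z = d/√Var(d) = 1.923434 / √0.0542415 = 1.923434 / 0.232898 = 8.259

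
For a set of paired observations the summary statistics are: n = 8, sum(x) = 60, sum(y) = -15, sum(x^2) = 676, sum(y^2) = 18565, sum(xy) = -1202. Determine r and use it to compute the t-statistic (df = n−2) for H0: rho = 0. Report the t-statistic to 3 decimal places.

-1.540

S_xy = nΣxy − ΣxΣy = 8·(-1202) − 60·(-15) = -9616 − (-900) = -8716
S_xx = nΣx² − (Σx)² = 8·676 − 60² = 5408 − 3600 = 1808
S_yy = nΣy² − (Σy)² = 8·18565 − (-15)² = 148520 − 225 = 148295
r = S_xy / √(S_xx·S_yy) = -8716 / √(1808·148295) = -8716 / √268117360 = -8716 / 16374.2896 = -0.5323
t = r·√(n−2)/√(1−r²) = -0.5323·√6 / √(1−0.283343) = -1.303863 / 0.846556 = -1.540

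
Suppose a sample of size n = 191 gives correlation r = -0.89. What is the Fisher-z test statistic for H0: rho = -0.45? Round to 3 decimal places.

Fisher z: atanh(-0.89) = -1.421926, atanh(-0.45) = -0.484700
z = (z_r − z_0)·√(n−3) = (-1.421926 − (-0.484700))·√188 = -0.937226 · 13.711309 = -12.851

-12.851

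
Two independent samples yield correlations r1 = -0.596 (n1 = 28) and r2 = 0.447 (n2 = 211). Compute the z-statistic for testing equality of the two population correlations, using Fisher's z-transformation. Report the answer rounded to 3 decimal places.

-5.517

Fisher z-transforms: z1 = atanh(-0.596) = -0.686920, z2 = atanh(0.447) = 0.480945; difference d = -1.167865
Var(d) = 1/25 + 1/208 = 0.0400000 + 0.0048077 = 0.0448077
z = d/√Var(d) = -1.167865 / √0.0448077 = -1.167865 / 0.211678 = -5.517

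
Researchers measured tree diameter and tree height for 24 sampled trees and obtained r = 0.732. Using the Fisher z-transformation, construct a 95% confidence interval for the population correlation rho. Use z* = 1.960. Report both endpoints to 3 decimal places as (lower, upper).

Fisher z: z_r = atanh(r) = ½·ln((1+0.732)/(1−0.732)) = 0.933023
SE(z) = 1/√(n−3) = 1/√21 = 0.218218
95% ⇒ z* = 1.960; margin = 1.960·0.218218 = 0.427707
CI on z-scale: (0.505316, 1.360730)
Back-transform: tanh(0.505316) = 0.466288, tanh(1.360730) = 0.876562

(0.466, 0.877)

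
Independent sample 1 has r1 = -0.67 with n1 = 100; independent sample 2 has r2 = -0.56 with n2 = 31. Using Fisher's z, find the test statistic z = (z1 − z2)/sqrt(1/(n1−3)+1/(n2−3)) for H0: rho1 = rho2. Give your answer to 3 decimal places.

-0.829

Fisher z-transforms: z1 = atanh(-0.67) = -0.810743, z2 = atanh(-0.56) = -0.632833; difference d = -0.177910
Var(d) = 1/97 + 1/28 = 0.0103093 + 0.0357143 = 0.0460236
z = d/√Var(d) = -0.177910 / √0.0460236 = -0.177910 / 0.214531 = -0.829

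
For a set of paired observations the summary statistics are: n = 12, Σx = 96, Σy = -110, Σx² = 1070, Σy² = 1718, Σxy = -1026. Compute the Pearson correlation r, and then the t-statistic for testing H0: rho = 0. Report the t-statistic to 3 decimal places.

-1.051

Numerator: nΣxy − (Σx)(Σy) = 12·(-1026) − (96)(-110) = -1752
Denominator: √[(nΣx²−(Σx)²)(nΣy²−(Σy)²)]
  nΣx²−(Σx)² = 12·1070 − 9216 = 3624;  nΣy²−(Σy)² = 12·1718 − 12100 = 8516
  √(3624·8516) = √30861984 = 5555.3563
r = -1752 / 5555.3563 = -0.3154
t = r·√(n−2)/√(1−r²) = -0.3154·√10 / √(1−0.099477) = -0.997382 / 0.948959 = -1.051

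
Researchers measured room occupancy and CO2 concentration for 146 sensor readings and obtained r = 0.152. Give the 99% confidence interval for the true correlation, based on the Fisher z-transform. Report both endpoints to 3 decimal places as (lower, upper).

(-0.062, 0.353)

Fisher z: z_r = atanh(r) = ½·ln((1+0.152)/(1−0.152)) = 0.153187
SE(z) = 1/√(n−3) = 1/√143 = 0.083624
99% ⇒ z* = 2.576; margin = 2.576·0.083624 = 0.215415
CI on z-scale: (-0.062228, 0.368602)
Back-transform: tanh(-0.062228) = -0.062148, tanh(0.368602) = 0.352768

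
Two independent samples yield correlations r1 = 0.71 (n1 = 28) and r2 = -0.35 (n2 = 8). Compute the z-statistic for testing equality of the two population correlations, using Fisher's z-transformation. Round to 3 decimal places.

z1 = atanh(0.71) = 0.887184,  z2 = atanh(-0.35) = -0.365444
SE = √(1/(n1−3) + 1/(n2−3)) = √(1/25 + 1/5) = √(0.0400000 + 0.2000000) = √0.2400000 = 0.489898
z = (z1 − z2)/SE = (0.887184 − (-0.365444)) / 0.489898 = 1.252628 / 0.489898 = 2.557

2.557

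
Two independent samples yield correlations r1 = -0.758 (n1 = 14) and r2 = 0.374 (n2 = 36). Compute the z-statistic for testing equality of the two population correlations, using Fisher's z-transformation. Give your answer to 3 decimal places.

-3.977

z1 = atanh(-0.758) = -0.991497,  z2 = atanh(0.374) = 0.393066
SE = √(1/(n1−3) + 1/(n2−3)) = √(1/11 + 1/33) = √(0.0909091 + 0.0303030) = √0.1212121 = 0.348155
z = (z1 − z2)/SE = (-0.991497 − 0.393066) / 0.348155 = -1.384563 / 0.348155 = -3.977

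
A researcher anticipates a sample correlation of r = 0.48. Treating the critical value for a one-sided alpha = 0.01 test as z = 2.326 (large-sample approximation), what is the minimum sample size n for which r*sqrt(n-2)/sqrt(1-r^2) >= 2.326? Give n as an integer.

21

r√(n−2)/√(1−r²) ≥ 2.326  ⇔  n−2 ≥ (2.326)²·(1−r²)/r²
(1−r²)/r² = (1−0.2304)/0.2304 = 3.3403
n ≥ 2 + 5.410276·3.3403 = 2 + 18.0719 = 20.0719
⌈20.0719⌉ = 21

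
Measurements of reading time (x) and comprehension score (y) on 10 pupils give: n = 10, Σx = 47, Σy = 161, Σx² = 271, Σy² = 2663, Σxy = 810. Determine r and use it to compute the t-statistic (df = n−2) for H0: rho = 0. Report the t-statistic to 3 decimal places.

S_xy = nΣxy − ΣxΣy = 10·810 − 47·161 = 8100 − 7567 = 533
S_xx = nΣx² − (Σx)² = 10·271 − 47² = 2710 − 2209 = 501
S_yy = nΣy² − (Σy)² = 10·2663 − 161² = 26630 − 25921 = 709
r = S_xy / √(S_xx·S_yy) = 533 / √(501·709) = 533 / √355209 = 533 / 595.9941 = 0.8943
t = r·√(n−2)/√(1−r²) = 0.8943·√8 / √(1−0.799772) = 2.529462 / 0.447468 = 5.653

5.653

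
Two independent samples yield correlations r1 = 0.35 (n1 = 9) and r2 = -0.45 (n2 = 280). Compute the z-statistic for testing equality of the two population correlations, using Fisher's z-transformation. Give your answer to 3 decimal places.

z1 = atanh(0.35) = 0.365444,  z2 = atanh(-0.45) = -0.484700
SE = √(1/(n1−3) + 1/(n2−3)) = √(1/6 + 1/277) = √(0.1666667 + 0.0036101) = √0.1702768 = 0.412646
z = (z1 − z2)/SE = (0.365444 − (-0.484700)) / 0.412646 = 0.850144 / 0.412646 = 2.060

2.060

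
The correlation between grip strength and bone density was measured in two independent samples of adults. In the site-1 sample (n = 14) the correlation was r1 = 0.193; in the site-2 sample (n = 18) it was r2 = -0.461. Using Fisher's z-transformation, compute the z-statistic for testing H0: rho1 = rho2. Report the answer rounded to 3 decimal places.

1.748

z1 = atanh(0.193) = 0.195451,  z2 = atanh(-0.461) = -0.498580
SE = √(1/(n1−3) + 1/(n2−3)) = √(1/11 + 1/15) = √(0.0909091 + 0.0666667) = √0.1575758 = 0.396958
z = (z1 − z2)/SE = (0.195451 − (-0.498580)) / 0.396958 = 0.694031 / 0.396958 = 1.748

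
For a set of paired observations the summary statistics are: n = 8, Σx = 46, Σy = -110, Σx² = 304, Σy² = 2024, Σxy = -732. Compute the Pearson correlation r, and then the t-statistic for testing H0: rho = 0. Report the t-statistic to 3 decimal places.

S_xy = nΣxy − ΣxΣy = 8·(-732) − 46·(-110) = -5856 − (-5060) = -796
S_xx = nΣx² − (Σx)² = 8·304 − 46² = 2432 − 2116 = 316
S_yy = nΣy² − (Σy)² = 8·2024 − (-110)² = 16192 − 12100 = 4092
r = S_xy / √(S_xx·S_yy) = -796 / √(316·4092) = -796 / √1293072 = -796 / 1137.1332 = -0.7000
t = r·√(n−2)/√(1−r²) = -0.7000·√6 / √(1−0.490000) = -1.714643 / 0.714143 = -2.401

-2.401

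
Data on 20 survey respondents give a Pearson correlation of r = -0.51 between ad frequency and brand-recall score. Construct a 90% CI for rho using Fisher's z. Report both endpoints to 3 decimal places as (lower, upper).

Fisher z: z_r = atanh(r) = ½·ln((1+(-0.51))/(1−(-0.51))) = -0.562730
SE(z) = 1/√(n−3) = 1/√17 = 0.242536
90% ⇒ z* = 1.645; margin = 1.645·0.242536 = 0.398972
CI on z-scale: (-0.961702, -0.163758)
Back-transform: tanh(-0.961702) = -0.745035, tanh(-0.163758) = -0.162310

(-0.745, -0.162)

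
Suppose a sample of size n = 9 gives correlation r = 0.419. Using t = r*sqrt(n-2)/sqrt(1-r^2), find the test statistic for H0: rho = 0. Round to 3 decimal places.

t = r·√(n−2) / √(1−r²) with r = 0.419, n = 9
  = 0.419·√7 / √(1 − 0.175561)
  = 0.419·2.645751 / 0.907986
  = 1.108570 / 0.907986 = 1.221

1.221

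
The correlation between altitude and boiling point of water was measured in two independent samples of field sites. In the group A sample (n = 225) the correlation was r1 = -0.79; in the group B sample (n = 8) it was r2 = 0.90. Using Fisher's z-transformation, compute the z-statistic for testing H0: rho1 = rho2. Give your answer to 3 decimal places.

-5.625

z1 = atanh(-0.79) = -1.071432,  z2 = atanh(0.90) = 1.472219
SE = √(1/(n1−3) + 1/(n2−3)) = √(1/222 + 1/5) = √(0.0045045 + 0.2000000) = √0.2045045 = 0.452222
z = (z1 − z2)/SE = (-1.071432 − 1.472219) / 0.452222 = -2.543651 / 0.452222 = -5.625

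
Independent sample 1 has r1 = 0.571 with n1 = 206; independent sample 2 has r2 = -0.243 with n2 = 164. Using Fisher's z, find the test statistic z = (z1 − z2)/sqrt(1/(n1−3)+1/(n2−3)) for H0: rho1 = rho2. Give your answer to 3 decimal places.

8.499

Fisher z-transforms: z1 = atanh(0.571) = 0.649005, z2 = atanh(-0.243) = -0.247960; difference d = 0.896965
Var(d) = 1/203 + 1/161 = 0.0049261 + 0.0062112 = 0.0111373
z = d/√Var(d) = 0.896965 / √0.0111373 = 0.896965 / 0.105533 = 8.499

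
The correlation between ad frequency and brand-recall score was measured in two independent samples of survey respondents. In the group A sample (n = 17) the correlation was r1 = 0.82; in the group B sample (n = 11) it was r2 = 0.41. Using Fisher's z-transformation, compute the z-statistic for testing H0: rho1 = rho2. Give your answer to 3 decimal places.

1.627

Fisher z-transforms: z1 = atanh(0.82) = 1.156817, z2 = atanh(0.41) = 0.435611; difference d = 0.721206
Var(d) = 1/14 + 1/8 = 0.0714286 + 0.1250000 = 0.1964286
z = d/√Var(d) = 0.721206 / √0.1964286 = 0.721206 / 0.443203 = 1.627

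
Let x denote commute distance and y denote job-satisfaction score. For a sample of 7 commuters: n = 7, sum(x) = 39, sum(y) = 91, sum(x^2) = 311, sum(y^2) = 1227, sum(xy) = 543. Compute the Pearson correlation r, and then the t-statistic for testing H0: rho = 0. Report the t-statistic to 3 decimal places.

S_xy = nΣxy − ΣxΣy = 7·543 − 39·91 = 3801 − 3549 = 252
S_xx = nΣx² − (Σx)² = 7·311 − 39² = 2177 − 1521 = 656
S_yy = nΣy² − (Σy)² = 7·1227 − 91² = 8589 − 8281 = 308
r = S_xy / √(S_xx·S_yy) = 252 / √(656·308) = 252 / √202048 = 252 / 449.4975 = 0.5606
t = r·√(n−2)/√(1−r²) = 0.5606·√5 / √(1−0.314272) = 1.253540 / 0.828087 = 1.514

1.514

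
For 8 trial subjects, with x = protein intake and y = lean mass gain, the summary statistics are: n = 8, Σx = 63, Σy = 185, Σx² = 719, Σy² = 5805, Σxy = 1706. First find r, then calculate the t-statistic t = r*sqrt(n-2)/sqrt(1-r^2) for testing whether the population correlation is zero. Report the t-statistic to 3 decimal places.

1.157

Numerator: nΣxy − (Σx)(Σy) = 8·1706 − (63)(185) = 1993
Denominator: √[(nΣx²−(Σx)²)(nΣy²−(Σy)²)]
  nΣx²−(Σx)² = 8·719 − 3969 = 1783;  nΣy²−(Σy)² = 8·5805 − 34225 = 12215
  √(1783·12215) = √21779345 = 4666.8346
r = 1993 / 4666.8346 = 0.4271
t = r·√(n−2)/√(1−r²) = 0.4271·√6 / √(1−0.182414) = 1.046177 / 0.904205 = 1.157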